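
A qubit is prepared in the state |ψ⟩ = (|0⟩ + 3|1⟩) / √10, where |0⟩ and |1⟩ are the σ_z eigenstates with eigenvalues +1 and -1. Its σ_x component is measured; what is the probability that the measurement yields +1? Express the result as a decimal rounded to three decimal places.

|+x⟩ = (|0⟩ + |1⟩)/√2, so ⟨+x|ψ⟩ = (4) / (√2·√10).
P = |4|² / 20 = 16/20.

0.800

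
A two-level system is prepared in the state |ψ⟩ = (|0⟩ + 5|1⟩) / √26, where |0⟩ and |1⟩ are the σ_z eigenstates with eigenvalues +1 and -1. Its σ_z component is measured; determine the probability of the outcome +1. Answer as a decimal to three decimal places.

0.038

The +1 outcome corresponds to |0⟩. Its amplitude in |ψ⟩ is 1/√26.
P = |1|² / 26 = 1/26.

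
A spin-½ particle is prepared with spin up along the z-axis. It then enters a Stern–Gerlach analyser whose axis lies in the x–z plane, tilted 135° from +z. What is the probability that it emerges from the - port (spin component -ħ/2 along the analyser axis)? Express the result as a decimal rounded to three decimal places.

For spin-½, the probability of finding spin-up along an axis at angle θ to the initial spin direction is cos²(θ/2); spin-down is sin²(θ/2).
θ = 135°, so P = sin²(67.5°) ≈ 0.854.

0.854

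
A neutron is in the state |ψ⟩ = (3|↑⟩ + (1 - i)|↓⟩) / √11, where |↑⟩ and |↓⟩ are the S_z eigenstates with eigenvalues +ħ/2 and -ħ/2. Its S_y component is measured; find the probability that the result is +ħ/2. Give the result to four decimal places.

0.2273

|+y⟩ = (|↑⟩ + i|↓⟩)/√2, so ⟨+y|ψ⟩ = (2 - i) / (√2·√11).
P = |2 - i|² / 22 = 5/22.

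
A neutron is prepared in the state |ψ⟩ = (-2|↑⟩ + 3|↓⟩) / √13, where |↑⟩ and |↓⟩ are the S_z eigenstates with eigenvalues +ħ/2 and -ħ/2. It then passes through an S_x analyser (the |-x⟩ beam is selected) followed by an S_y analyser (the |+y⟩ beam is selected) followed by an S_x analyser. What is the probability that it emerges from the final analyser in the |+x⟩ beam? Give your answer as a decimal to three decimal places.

First analyser (S_x): P(|-x⟩) = |⟨-x|ψ⟩|² = 25/26.
After stage 1 the state is |-x⟩; P(|+y⟩) = |⟨+y|-x⟩|² = 1/2.
After stage 2 the state is |+y⟩; P(|+x⟩) = |⟨+x|+y⟩|² = 1/2.
Joint probability = 25/26 × 1/2 × 1/2 = 0.240.

0.240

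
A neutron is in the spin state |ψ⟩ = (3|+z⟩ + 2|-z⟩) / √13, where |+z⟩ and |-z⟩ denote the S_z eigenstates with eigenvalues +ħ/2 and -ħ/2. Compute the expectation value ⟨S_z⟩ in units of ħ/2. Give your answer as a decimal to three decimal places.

0.385

⟨σ_z⟩ = |a|² - |b|² divided by |a|²+|b|², with a, b the |+z⟩, |-z⟩ amplitudes.
= (9 - 4)/13 = 5/13.
⟨S_z⟩ = (ħ/2)·⟨σ_z⟩.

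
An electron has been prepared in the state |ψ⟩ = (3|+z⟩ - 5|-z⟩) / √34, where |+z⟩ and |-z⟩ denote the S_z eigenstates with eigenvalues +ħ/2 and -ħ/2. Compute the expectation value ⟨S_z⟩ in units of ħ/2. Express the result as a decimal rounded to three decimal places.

-0.471

⟨σ_z⟩ = |a|² - |b|² divided by |a|²+|b|², with a, b the |+z⟩, |-z⟩ amplitudes.
= (9 - 25)/34 = -16/34.
⟨S_z⟩ = (ħ/2)·⟨σ_z⟩.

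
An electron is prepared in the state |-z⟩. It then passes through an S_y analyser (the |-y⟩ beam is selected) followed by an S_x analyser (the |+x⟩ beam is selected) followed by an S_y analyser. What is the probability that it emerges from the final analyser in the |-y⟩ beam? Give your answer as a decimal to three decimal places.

0.125

First analyser (S_y): from |-z⟩, P(|-y⟩) = 1/2.
After stage 1 the state is |-y⟩; P(|+x⟩) = |⟨+x|-y⟩|² = 1/2.
After stage 2 the state is |+x⟩; P(|-y⟩) = |⟨-y|+x⟩|² = 1/2.
Joint probability = 1/2 × 1/2 × 1/2 = 0.125.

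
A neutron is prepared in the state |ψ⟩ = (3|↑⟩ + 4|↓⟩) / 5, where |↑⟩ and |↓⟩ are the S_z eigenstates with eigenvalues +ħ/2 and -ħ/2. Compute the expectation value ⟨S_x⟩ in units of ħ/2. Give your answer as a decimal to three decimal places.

⟨σ_x⟩ = 2 Re(a* b)/(|a|²+|b|²) with a = 3, b = 4.
a* b = 12, so ⟨σ_x⟩ = 24/25.
⟨S_x⟩ = (ħ/2)·⟨σ_x⟩.

0.960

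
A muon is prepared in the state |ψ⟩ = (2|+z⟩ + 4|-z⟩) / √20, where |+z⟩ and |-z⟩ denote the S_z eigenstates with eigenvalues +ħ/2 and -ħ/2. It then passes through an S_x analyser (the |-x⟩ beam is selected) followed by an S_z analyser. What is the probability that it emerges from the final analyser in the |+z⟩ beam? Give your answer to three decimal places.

0.050

First analyser (S_x): P(|-x⟩) = |⟨-x|ψ⟩|² = 4/40.
After stage 1 the state is |-x⟩; P(|+z⟩) = |⟨+z|-x⟩|² = 1/2.
Joint probability = 4/40 × 1/2 = 0.050.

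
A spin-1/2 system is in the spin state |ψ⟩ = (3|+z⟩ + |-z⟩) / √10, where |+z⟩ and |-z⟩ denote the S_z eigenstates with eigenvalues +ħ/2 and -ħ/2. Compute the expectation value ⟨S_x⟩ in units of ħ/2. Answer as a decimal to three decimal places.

⟨σ_x⟩ = 2 Re(a* b)/(|a|²+|b|²) with a = 3, b = 1.
a* b = 3, so ⟨σ_x⟩ = 6/10.
⟨S_x⟩ = (ħ/2)·⟨σ_x⟩.

0.600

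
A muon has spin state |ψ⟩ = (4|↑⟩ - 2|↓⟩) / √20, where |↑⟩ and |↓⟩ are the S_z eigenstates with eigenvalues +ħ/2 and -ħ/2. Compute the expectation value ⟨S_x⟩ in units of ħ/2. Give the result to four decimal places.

⟨σ_x⟩ = 2 Re(a* b)/(|a|²+|b|²) with a = 4, b = -2.
a* b = -8, so ⟨σ_x⟩ = -16/20.
⟨S_x⟩ = (ħ/2)·⟨σ_x⟩.

-0.8000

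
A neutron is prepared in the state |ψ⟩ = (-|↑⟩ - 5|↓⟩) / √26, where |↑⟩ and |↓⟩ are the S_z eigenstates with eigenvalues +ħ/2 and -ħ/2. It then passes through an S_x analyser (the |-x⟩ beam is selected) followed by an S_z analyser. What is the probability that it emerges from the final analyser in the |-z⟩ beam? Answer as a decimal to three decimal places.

0.154

First analyser (S_x): P(|-x⟩) = |⟨-x|ψ⟩|² = 16/52.
After stage 1 the state is |-x⟩; P(|-z⟩) = |⟨-z|-x⟩|² = 1/2.
Joint probability = 16/52 × 1/2 = 0.154.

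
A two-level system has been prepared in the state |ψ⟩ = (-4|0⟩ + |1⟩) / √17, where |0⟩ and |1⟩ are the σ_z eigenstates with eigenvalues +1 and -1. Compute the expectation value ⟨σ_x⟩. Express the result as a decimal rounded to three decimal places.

⟨σ_x⟩ = 2 Re(a* b)/(|a|²+|b|²) with a = -4, b = 1.
a* b = -4, so ⟨σ_x⟩ = -8/17.

-0.471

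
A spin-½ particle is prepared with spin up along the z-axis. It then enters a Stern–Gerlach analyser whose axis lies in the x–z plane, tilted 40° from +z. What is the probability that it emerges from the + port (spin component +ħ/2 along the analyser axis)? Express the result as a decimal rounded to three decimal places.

For spin-½, the probability of finding spin-up along an axis at angle θ to the initial spin direction is cos²(θ/2); spin-down is sin²(θ/2).
θ = 40°, so P = cos²(20°) ≈ 0.883.

0.883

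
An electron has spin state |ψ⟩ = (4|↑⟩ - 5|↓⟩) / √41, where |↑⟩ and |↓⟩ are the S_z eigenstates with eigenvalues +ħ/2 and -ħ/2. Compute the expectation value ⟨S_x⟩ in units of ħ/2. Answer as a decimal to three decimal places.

-0.976

⟨σ_x⟩ = 2 Re(a* b)/(|a|²+|b|²) with a = 4, b = -5.
a* b = -20, so ⟨σ_x⟩ = -40/41.
⟨S_x⟩ = (ħ/2)·⟨σ_x⟩.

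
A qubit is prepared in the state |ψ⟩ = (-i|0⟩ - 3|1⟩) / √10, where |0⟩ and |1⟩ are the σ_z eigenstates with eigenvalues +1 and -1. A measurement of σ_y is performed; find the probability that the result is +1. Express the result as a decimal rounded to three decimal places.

|+y⟩ = (|0⟩ + i|1⟩)/√2, so ⟨+y|ψ⟩ = (2i) / (√2·√10).
P = |2i|² / 20 = 4/20.

0.200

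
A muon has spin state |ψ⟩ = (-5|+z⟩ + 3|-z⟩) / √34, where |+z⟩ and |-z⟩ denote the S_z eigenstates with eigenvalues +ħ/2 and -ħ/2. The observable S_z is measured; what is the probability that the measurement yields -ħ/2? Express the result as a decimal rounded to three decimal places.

The -ħ/2 outcome corresponds to |-z⟩. Its amplitude in |ψ⟩ is 3/√34.
P = |3|² / 34 = 9/34.

0.265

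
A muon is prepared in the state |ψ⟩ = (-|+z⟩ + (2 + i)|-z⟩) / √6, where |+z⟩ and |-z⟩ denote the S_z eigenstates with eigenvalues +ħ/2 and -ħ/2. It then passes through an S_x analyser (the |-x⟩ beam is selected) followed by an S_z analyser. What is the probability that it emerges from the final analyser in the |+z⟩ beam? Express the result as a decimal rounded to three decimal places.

First analyser (S_x): P(|-x⟩) = |⟨-x|ψ⟩|² = 10/12.
After stage 1 the state is |-x⟩; P(|+z⟩) = |⟨+z|-x⟩|² = 1/2.
Joint probability = 10/12 × 1/2 = 0.417.

0.417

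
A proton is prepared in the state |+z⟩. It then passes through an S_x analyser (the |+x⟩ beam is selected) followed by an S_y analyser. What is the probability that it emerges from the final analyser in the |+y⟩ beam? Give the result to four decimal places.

First analyser (S_x): from |+z⟩, P(|+x⟩) = 1/2.
After stage 1 the state is |+x⟩; P(|+y⟩) = |⟨+y|+x⟩|² = 1/2.
Joint probability = 1/2 × 1/2 = 0.2500.

0.2500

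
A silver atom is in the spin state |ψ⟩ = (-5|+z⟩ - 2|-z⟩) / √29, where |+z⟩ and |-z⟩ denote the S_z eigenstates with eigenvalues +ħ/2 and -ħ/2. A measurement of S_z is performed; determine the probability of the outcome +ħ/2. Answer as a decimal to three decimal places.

0.862

The +ħ/2 outcome corresponds to |+z⟩. Its amplitude in |ψ⟩ is -5/√29.
P = |-5|² / 29 = 25/29.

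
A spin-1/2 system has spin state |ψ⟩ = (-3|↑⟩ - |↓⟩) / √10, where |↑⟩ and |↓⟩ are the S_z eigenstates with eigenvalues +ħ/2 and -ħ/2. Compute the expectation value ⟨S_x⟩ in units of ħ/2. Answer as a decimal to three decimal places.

0.600

⟨σ_x⟩ = 2 Re(a* b)/(|a|²+|b|²) with a = -3, b = -1.
a* b = 3, so ⟨σ_x⟩ = 6/10.
⟨S_x⟩ = (ħ/2)·⟨σ_x⟩.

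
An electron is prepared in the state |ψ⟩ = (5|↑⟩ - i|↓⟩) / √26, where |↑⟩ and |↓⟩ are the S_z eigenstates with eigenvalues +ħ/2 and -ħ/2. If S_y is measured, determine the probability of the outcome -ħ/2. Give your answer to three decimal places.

|-y⟩ = (|↑⟩ - i|↓⟩)/√2, so ⟨-y|ψ⟩ = (6) / (√2·√26).
P = |6|² / 52 = 36/52.

0.692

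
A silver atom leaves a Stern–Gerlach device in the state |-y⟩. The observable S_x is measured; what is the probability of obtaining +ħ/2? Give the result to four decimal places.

0.5000

In the S_z basis, |-y⟩ = (|+z⟩ - i|-z⟩)/√2 and |+x⟩ = (|+z⟩ + |-z⟩)/√2.
|⟨+x|-y⟩|² = 1/2.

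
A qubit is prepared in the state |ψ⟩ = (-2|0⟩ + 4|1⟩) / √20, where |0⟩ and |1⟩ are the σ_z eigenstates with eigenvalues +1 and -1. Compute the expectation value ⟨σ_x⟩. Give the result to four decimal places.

-0.8000

⟨σ_x⟩ = 2 Re(a* b)/(|a|²+|b|²) with a = -2, b = 4.
a* b = -8, so ⟨σ_x⟩ = -16/20.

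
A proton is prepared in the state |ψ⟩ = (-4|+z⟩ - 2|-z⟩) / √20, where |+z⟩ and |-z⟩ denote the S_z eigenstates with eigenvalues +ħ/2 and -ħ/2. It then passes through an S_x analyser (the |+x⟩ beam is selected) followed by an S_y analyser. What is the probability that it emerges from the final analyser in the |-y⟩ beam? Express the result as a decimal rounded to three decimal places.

First analyser (S_x): P(|+x⟩) = |⟨+x|ψ⟩|² = 36/40.
After stage 1 the state is |+x⟩; P(|-y⟩) = |⟨-y|+x⟩|² = 1/2.
Joint probability = 36/40 × 1/2 = 0.450.

0.450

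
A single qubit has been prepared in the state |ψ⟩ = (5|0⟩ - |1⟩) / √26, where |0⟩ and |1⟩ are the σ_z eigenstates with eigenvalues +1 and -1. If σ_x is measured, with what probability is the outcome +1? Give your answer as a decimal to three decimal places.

|+x⟩ = (|0⟩ + |1⟩)/√2, so ⟨+x|ψ⟩ = (4) / (√2·√26).
P = |4|² / 52 = 16/52.

0.308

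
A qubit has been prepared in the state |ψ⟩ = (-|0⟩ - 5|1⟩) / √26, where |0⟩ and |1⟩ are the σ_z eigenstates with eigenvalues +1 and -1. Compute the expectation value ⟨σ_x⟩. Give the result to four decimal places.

⟨σ_x⟩ = 2 Re(a* b)/(|a|²+|b|²) with a = -1, b = -5.
a* b = 5, so ⟨σ_x⟩ = 10/26.

0.3846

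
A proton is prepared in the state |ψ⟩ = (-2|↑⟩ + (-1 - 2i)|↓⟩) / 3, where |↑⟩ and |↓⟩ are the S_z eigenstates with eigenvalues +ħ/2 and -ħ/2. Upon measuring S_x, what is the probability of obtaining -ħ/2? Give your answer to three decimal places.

0.278

|-x⟩ = (|↑⟩ - |↓⟩)/√2, so ⟨-x|ψ⟩ = (-1 + 2i) / (√2·3).
P = |-1 + 2i|² / 18 = 5/18.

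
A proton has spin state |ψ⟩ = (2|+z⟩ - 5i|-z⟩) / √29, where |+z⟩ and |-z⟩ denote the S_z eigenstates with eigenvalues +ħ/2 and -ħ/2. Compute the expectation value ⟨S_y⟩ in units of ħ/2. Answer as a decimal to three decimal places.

-0.690

⟨σ_y⟩ = 2 Im(a* b)/(|a|²+|b|²) with a = 2, b = -5i.
a* b = -10i, so ⟨σ_y⟩ = -20/29.
⟨S_y⟩ = (ħ/2)·⟨σ_y⟩.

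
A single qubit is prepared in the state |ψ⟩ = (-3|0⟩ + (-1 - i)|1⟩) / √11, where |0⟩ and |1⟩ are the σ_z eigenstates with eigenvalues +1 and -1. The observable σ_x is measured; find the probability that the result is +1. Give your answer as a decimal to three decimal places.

|+x⟩ = (|0⟩ + |1⟩)/√2, so ⟨+x|ψ⟩ = (-4 - i) / (√2·√11).
P = |-4 - i|² / 22 = 17/22.

0.773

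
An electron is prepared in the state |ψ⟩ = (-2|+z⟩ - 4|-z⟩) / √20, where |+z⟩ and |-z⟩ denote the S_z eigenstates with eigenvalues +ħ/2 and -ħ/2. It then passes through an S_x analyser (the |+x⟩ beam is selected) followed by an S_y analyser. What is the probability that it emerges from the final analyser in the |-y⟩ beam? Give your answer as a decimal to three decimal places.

First analyser (S_x): P(|+x⟩) = |⟨+x|ψ⟩|² = 36/40.
After stage 1 the state is |+x⟩; P(|-y⟩) = |⟨-y|+x⟩|² = 1/2.
Joint probability = 36/40 × 1/2 = 0.450.

0.450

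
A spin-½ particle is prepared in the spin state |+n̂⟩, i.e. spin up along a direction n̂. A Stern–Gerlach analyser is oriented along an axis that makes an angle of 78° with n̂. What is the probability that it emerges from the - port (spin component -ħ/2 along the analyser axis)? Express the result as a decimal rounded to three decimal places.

0.396

For spin-½, the probability of finding spin-up along an axis at angle θ to the initial spin direction is cos²(θ/2); spin-down is sin²(θ/2).
θ = 78°, so P = sin²(39°) ≈ 0.396.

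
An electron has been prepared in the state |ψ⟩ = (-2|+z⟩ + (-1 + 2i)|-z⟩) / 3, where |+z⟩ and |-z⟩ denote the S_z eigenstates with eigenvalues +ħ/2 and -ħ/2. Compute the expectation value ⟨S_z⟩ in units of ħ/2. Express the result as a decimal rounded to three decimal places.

-0.111

⟨σ_z⟩ = |a|² - |b|² divided by |a|²+|b|², with a, b the |+z⟩, |-z⟩ amplitudes.
= (4 - 5)/9 = -1/9.
⟨S_z⟩ = (ħ/2)·⟨σ_z⟩.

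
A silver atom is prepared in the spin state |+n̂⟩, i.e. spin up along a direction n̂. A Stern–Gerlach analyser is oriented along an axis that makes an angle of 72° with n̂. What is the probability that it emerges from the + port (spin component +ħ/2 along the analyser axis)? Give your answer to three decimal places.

For spin-½, the probability of finding spin-up along an axis at angle θ to the initial spin direction is cos²(θ/2); spin-down is sin²(θ/2).
θ = 72°, so P = cos²(36°) ≈ 0.655.

0.655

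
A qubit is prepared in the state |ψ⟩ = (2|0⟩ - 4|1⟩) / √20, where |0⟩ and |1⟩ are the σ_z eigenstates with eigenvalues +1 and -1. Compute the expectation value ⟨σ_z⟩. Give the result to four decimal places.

⟨σ_z⟩ = |a|² - |b|² divided by |a|²+|b|², with a, b the |0⟩, |1⟩ amplitudes.
= (4 - 16)/20 = -12/20.

-0.6000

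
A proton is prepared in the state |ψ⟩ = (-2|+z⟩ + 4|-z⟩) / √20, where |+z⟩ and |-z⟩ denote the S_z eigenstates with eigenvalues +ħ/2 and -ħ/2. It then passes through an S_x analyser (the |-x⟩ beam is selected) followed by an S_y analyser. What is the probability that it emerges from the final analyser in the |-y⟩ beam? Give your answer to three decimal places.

0.450

First analyser (S_x): P(|-x⟩) = |⟨-x|ψ⟩|² = 36/40.
After stage 1 the state is |-x⟩; P(|-y⟩) = |⟨-y|-x⟩|² = 1/2.
Joint probability = 36/40 × 1/2 = 0.450.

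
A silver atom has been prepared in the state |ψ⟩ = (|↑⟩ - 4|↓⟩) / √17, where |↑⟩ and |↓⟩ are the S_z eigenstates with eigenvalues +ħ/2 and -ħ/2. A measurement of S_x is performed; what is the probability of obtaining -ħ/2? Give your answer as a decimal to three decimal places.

0.735

|-x⟩ = (|↑⟩ - |↓⟩)/√2, so ⟨-x|ψ⟩ = (5) / (√2·√17).
P = |5|² / 34 = 25/34.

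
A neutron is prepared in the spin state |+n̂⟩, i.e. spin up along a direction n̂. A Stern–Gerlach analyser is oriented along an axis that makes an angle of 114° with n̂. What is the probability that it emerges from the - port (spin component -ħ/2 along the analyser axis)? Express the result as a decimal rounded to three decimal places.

0.703

For spin-½, the probability of finding spin-up along an axis at angle θ to the initial spin direction is cos²(θ/2); spin-down is sin²(θ/2).
θ = 114°, so P = sin²(57°) ≈ 0.703.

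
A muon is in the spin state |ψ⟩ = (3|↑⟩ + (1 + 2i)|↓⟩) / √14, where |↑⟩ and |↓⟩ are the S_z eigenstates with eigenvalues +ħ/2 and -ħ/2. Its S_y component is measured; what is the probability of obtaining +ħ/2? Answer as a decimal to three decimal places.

0.929

|+y⟩ = (|↑⟩ + i|↓⟩)/√2, so ⟨+y|ψ⟩ = (5 - i) / (√2·√14).
P = |5 - i|² / 28 = 26/28.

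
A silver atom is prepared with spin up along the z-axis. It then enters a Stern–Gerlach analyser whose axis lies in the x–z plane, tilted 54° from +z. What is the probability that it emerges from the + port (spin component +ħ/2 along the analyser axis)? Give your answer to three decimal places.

For spin-½, the probability of finding spin-up along an axis at angle θ to the initial spin direction is cos²(θ/2); spin-down is sin²(θ/2).
θ = 54°, so P = cos²(27°) ≈ 0.794.

0.794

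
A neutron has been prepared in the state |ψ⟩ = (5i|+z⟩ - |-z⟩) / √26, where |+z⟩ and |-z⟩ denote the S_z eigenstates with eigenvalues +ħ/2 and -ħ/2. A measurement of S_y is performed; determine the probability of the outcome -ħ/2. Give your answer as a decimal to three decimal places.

|-y⟩ = (|+z⟩ - i|-z⟩)/√2, so ⟨-y|ψ⟩ = (4i) / (√2·√26).
P = |4i|² / 52 = 16/52.

0.308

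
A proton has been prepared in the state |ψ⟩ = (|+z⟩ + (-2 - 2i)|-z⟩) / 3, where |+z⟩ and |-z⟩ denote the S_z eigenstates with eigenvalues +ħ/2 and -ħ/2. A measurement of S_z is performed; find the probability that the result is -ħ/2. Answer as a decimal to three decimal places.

0.889

The -ħ/2 outcome corresponds to |-z⟩. Its amplitude in |ψ⟩ is (-2 - 2i)/3.
P = |-2 - 2i|² / 9 = 8/9.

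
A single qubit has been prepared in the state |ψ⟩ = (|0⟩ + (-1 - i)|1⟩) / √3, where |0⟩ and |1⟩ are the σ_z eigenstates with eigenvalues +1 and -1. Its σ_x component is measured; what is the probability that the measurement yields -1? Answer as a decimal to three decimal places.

0.833

|-x⟩ = (|0⟩ - |1⟩)/√2, so ⟨-x|ψ⟩ = (2 + i) / (√2·√3).
P = |2 + i|² / 6 = 5/6.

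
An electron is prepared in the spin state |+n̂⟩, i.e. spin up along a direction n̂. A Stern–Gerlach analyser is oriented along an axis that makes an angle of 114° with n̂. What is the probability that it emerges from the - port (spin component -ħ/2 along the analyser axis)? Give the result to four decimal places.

For spin-½, the probability of finding spin-up along an axis at angle θ to the initial spin direction is cos²(θ/2); spin-down is sin²(θ/2).
θ = 114°, so P = sin²(57°) ≈ 0.7034.

0.7034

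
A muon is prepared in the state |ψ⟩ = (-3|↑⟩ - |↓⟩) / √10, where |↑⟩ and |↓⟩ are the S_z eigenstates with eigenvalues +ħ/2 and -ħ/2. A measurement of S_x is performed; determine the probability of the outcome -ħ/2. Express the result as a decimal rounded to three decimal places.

0.200

|-x⟩ = (|↑⟩ - |↓⟩)/√2, so ⟨-x|ψ⟩ = (-2) / (√2·√10).
P = |-2|² / 20 = 4/20.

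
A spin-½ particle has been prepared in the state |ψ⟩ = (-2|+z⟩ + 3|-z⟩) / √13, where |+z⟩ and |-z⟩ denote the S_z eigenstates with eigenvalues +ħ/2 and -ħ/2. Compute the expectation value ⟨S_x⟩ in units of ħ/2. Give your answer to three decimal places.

-0.923

⟨σ_x⟩ = 2 Re(a* b)/(|a|²+|b|²) with a = -2, b = 3.
a* b = -6, so ⟨σ_x⟩ = -12/13.
⟨S_x⟩ = (ħ/2)·⟨σ_x⟩.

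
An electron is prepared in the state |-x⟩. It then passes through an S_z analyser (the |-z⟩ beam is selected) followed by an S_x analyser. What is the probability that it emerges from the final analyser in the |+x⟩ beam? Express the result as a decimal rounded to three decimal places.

First analyser (S_z): from |-x⟩, P(|-z⟩) = 1/2.
After stage 1 the state is |-z⟩; P(|+x⟩) = |⟨+x|-z⟩|² = 1/2.
Joint probability = 1/2 × 1/2 = 0.250.

0.250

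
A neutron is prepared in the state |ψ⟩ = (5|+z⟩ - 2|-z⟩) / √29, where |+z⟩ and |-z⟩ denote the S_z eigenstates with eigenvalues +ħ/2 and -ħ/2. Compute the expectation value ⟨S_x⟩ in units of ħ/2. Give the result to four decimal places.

⟨σ_x⟩ = 2 Re(a* b)/(|a|²+|b|²) with a = 5, b = -2.
a* b = -10, so ⟨σ_x⟩ = -20/29.
⟨S_x⟩ = (ħ/2)·⟨σ_x⟩.

-0.6897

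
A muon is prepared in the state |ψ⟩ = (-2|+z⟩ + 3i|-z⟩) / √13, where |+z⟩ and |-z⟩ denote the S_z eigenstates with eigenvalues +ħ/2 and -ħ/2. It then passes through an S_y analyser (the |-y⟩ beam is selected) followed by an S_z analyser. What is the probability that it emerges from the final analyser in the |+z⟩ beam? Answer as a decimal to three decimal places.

First analyser (S_y): P(|-y⟩) = |⟨-y|ψ⟩|² = 25/26.
After stage 1 the state is |-y⟩; P(|+z⟩) = |⟨+z|-y⟩|² = 1/2.
Joint probability = 25/26 × 1/2 = 0.481.

0.481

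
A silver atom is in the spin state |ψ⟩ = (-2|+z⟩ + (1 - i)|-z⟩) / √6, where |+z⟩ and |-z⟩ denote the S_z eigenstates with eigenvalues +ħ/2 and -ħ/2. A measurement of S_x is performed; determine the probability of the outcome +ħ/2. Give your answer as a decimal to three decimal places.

|+x⟩ = (|+z⟩ + |-z⟩)/√2, so ⟨+x|ψ⟩ = (-1 - i) / (√2·√6).
P = |-1 - i|² / 12 = 2/12.

0.167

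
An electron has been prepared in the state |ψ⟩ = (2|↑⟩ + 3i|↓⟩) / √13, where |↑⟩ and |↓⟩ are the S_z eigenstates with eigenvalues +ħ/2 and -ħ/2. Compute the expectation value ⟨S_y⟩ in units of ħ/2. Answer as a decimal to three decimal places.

⟨σ_y⟩ = 2 Im(a* b)/(|a|²+|b|²) with a = 2, b = 3i.
a* b = 6i, so ⟨σ_y⟩ = 12/13.
⟨S_y⟩ = (ħ/2)·⟨σ_y⟩.

0.923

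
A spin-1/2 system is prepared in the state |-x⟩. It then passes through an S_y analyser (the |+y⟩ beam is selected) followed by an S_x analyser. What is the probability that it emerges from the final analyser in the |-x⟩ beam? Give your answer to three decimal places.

0.250

First analyser (S_y): from |-x⟩, P(|+y⟩) = 1/2.
After stage 1 the state is |+y⟩; P(|-x⟩) = |⟨-x|+y⟩|² = 1/2.
Joint probability = 1/2 × 1/2 = 0.250.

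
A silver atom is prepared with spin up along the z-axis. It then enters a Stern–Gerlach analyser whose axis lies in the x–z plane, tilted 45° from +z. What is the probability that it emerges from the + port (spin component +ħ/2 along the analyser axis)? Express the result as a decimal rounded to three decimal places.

0.854

For spin-½, the probability of finding spin-up along an axis at angle θ to the initial spin direction is cos²(θ/2); spin-down is sin²(θ/2).
θ = 45°, so P = cos²(22.5°) ≈ 0.854.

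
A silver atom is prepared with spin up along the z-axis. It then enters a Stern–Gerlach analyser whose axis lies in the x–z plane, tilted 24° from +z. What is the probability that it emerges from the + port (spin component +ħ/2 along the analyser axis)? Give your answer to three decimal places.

0.957

For spin-½, the probability of finding spin-up along an axis at angle θ to the initial spin direction is cos²(θ/2); spin-down is sin²(θ/2).
θ = 24°, so P = cos²(12°) ≈ 0.957.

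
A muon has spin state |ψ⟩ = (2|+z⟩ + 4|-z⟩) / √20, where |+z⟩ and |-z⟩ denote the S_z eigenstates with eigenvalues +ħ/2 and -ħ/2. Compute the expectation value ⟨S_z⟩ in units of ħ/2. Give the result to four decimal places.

⟨σ_z⟩ = |a|² - |b|² divided by |a|²+|b|², with a, b the |+z⟩, |-z⟩ amplitudes.
= (4 - 16)/20 = -12/20.
⟨S_z⟩ = (ħ/2)·⟨σ_z⟩.

-0.6000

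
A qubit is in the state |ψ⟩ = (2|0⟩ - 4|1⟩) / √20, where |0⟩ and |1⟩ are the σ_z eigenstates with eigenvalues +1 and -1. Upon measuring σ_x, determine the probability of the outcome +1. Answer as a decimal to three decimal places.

|+x⟩ = (|0⟩ + |1⟩)/√2, so ⟨+x|ψ⟩ = (-2) / (√2·√20).
P = |-2|² / 40 = 4/40.

0.100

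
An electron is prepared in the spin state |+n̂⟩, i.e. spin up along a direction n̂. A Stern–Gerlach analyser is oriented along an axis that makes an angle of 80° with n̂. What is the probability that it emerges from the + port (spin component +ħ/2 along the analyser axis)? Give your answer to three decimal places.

0.587

For spin-½, the probability of finding spin-up along an axis at angle θ to the initial spin direction is cos²(θ/2); spin-down is sin²(θ/2).
θ = 80°, so P = cos²(40°) ≈ 0.587.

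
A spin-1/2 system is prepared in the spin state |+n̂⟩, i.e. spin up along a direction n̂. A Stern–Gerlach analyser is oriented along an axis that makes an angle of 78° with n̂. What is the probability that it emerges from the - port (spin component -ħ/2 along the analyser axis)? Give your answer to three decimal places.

0.396

For spin-½, the probability of finding spin-up along an axis at angle θ to the initial spin direction is cos²(θ/2); spin-down is sin²(θ/2).
θ = 78°, so P = sin²(39°) ≈ 0.396.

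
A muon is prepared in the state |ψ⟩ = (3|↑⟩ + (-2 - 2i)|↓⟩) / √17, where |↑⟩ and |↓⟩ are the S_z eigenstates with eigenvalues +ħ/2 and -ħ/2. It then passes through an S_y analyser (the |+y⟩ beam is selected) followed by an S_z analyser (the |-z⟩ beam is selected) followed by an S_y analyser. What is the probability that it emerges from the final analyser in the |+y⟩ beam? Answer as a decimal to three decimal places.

First analyser (S_y): P(|+y⟩) = |⟨+y|ψ⟩|² = 5/34.
After stage 1 the state is |+y⟩; P(|-z⟩) = |⟨-z|+y⟩|² = 1/2.
After stage 2 the state is |-z⟩; P(|+y⟩) = |⟨+y|-z⟩|² = 1/2.
Joint probability = 5/34 × 1/2 × 1/2 = 0.037.

0.037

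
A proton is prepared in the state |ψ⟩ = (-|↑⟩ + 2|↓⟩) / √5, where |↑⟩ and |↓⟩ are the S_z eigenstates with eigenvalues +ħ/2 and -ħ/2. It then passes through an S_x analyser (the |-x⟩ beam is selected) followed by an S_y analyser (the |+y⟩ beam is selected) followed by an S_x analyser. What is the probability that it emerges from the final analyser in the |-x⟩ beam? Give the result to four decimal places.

0.2250

First analyser (S_x): P(|-x⟩) = |⟨-x|ψ⟩|² = 9/10.
After stage 1 the state is |-x⟩; P(|+y⟩) = |⟨+y|-x⟩|² = 1/2.
After stage 2 the state is |+y⟩; P(|-x⟩) = |⟨-x|+y⟩|² = 1/2.
Joint probability = 9/10 × 1/2 × 1/2 = 0.2250.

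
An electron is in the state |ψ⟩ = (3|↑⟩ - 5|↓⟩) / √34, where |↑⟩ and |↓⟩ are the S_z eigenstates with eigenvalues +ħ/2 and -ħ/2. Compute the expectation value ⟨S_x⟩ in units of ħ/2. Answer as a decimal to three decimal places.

⟨σ_x⟩ = 2 Re(a* b)/(|a|²+|b|²) with a = 3, b = -5.
a* b = -15, so ⟨σ_x⟩ = -30/34.
⟨S_x⟩ = (ħ/2)·⟨σ_x⟩.

-0.882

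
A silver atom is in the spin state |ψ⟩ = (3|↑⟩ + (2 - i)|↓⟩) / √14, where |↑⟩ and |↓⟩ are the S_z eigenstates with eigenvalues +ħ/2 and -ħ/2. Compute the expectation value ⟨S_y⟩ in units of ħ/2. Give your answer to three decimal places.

⟨σ_y⟩ = 2 Im(a* b)/(|a|²+|b|²) with a = 3, b = (2 - i).
a* b = (6 - 3i), so ⟨σ_y⟩ = -6/14.
⟨S_y⟩ = (ħ/2)·⟨σ_y⟩.

-0.429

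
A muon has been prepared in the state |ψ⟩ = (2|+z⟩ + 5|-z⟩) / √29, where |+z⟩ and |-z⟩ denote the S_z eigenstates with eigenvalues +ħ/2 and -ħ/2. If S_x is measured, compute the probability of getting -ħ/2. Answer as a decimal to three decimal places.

|-x⟩ = (|+z⟩ - |-z⟩)/√2, so ⟨-x|ψ⟩ = (-3) / (√2·√29).
P = |-3|² / 58 = 9/58.

0.155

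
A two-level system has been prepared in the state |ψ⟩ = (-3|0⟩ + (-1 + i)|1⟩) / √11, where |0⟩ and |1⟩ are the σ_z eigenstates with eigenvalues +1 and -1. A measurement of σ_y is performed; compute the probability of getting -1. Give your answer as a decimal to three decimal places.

|-y⟩ = (|0⟩ - i|1⟩)/√2, so ⟨-y|ψ⟩ = (-4 - i) / (√2·√11).
P = |-4 - i|² / 22 = 17/22.

0.773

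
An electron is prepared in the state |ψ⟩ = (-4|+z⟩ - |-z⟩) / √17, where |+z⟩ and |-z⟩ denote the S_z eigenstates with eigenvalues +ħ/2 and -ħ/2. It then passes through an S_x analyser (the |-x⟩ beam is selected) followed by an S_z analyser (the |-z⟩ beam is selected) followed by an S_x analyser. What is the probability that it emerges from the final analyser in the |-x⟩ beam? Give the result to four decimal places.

First analyser (S_x): P(|-x⟩) = |⟨-x|ψ⟩|² = 9/34.
After stage 1 the state is |-x⟩; P(|-z⟩) = |⟨-z|-x⟩|² = 1/2.
After stage 2 the state is |-z⟩; P(|-x⟩) = |⟨-x|-z⟩|² = 1/2.
Joint probability = 9/34 × 1/2 × 1/2 = 0.0662.

0.0662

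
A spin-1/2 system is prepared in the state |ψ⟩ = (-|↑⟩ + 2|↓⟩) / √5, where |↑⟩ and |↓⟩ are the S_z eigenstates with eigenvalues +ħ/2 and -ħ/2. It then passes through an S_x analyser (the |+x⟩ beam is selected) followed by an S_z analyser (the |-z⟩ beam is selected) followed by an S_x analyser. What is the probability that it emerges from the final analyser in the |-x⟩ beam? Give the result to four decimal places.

First analyser (S_x): P(|+x⟩) = |⟨+x|ψ⟩|² = 1/10.
After stage 1 the state is |+x⟩; P(|-z⟩) = |⟨-z|+x⟩|² = 1/2.
After stage 2 the state is |-z⟩; P(|-x⟩) = |⟨-x|-z⟩|² = 1/2.
Joint probability = 1/10 × 1/2 × 1/2 = 0.0250.

0.0250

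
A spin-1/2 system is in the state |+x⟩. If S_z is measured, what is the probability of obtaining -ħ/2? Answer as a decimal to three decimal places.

0.500

In the S_z basis, |+x⟩ = (|+z⟩ + |-z⟩)/√2 and |-z⟩ = |-z⟩.
|⟨-z|+x⟩|² = 1/2.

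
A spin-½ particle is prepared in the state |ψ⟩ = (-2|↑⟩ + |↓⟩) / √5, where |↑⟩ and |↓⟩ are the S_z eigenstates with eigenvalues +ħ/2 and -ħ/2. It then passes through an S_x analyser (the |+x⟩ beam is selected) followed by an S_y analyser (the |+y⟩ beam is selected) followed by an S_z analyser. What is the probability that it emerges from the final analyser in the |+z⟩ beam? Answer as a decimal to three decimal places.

First analyser (S_x): P(|+x⟩) = |⟨+x|ψ⟩|² = 1/10.
After stage 1 the state is |+x⟩; P(|+y⟩) = |⟨+y|+x⟩|² = 1/2.
After stage 2 the state is |+y⟩; P(|+z⟩) = |⟨+z|+y⟩|² = 1/2.
Joint probability = 1/10 × 1/2 × 1/2 = 0.025.

0.025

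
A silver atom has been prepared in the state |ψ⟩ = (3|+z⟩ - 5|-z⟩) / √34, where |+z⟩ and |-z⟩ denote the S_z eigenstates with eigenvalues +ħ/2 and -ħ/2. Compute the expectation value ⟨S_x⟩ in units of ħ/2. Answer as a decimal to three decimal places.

-0.882

⟨σ_x⟩ = 2 Re(a* b)/(|a|²+|b|²) with a = 3, b = -5.
a* b = -15, so ⟨σ_x⟩ = -30/34.
⟨S_x⟩ = (ħ/2)·⟨σ_x⟩.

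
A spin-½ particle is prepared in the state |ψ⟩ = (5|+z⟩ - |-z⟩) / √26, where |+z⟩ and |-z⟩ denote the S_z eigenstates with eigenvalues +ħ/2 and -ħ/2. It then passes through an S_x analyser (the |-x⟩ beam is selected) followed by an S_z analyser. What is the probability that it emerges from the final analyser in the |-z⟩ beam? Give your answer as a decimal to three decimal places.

0.346

First analyser (S_x): P(|-x⟩) = |⟨-x|ψ⟩|² = 36/52.
After stage 1 the state is |-x⟩; P(|-z⟩) = |⟨-z|-x⟩|² = 1/2.
Joint probability = 36/52 × 1/2 = 0.346.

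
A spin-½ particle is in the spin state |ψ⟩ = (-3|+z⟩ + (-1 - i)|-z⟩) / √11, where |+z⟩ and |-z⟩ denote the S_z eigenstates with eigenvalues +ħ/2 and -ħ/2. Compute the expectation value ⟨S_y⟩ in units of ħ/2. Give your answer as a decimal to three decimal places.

0.545

⟨σ_y⟩ = 2 Im(a* b)/(|a|²+|b|²) with a = -3, b = (-1 - i).
a* b = (3 + 3i), so ⟨σ_y⟩ = 6/11.
⟨S_y⟩ = (ħ/2)·⟨σ_y⟩.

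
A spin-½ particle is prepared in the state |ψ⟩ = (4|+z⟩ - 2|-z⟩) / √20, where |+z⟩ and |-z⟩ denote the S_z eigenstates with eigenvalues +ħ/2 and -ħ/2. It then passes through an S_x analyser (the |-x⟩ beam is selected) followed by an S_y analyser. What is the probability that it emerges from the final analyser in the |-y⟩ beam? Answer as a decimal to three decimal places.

First analyser (S_x): P(|-x⟩) = |⟨-x|ψ⟩|² = 36/40.
After stage 1 the state is |-x⟩; P(|-y⟩) = |⟨-y|-x⟩|² = 1/2.
Joint probability = 36/40 × 1/2 = 0.450.

0.450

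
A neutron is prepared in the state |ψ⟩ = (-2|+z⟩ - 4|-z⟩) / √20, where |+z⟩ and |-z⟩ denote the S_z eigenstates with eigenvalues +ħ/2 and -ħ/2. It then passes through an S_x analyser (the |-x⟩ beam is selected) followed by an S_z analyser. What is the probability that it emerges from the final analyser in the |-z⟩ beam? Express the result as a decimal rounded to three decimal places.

0.050

First analyser (S_x): P(|-x⟩) = |⟨-x|ψ⟩|² = 4/40.
After stage 1 the state is |-x⟩; P(|-z⟩) = |⟨-z|-x⟩|² = 1/2.
Joint probability = 4/40 × 1/2 = 0.050.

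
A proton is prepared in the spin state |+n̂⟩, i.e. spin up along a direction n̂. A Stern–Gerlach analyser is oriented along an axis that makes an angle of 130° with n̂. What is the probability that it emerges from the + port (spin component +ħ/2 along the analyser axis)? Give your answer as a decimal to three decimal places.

For spin-½, the probability of finding spin-up along an axis at angle θ to the initial spin direction is cos²(θ/2); spin-down is sin²(θ/2).
θ = 130°, so P = cos²(65°) ≈ 0.179.

0.179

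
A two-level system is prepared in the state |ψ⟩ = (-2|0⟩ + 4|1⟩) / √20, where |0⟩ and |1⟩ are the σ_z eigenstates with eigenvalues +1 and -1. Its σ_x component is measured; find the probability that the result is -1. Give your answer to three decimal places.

0.900

|-x⟩ = (|0⟩ - |1⟩)/√2, so ⟨-x|ψ⟩ = (-6) / (√2·√20).
P = |-6|² / 40 = 36/40.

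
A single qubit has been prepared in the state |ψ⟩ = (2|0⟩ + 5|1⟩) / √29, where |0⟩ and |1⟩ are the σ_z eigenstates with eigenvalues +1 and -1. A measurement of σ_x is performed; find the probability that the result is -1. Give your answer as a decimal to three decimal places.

|-x⟩ = (|0⟩ - |1⟩)/√2, so ⟨-x|ψ⟩ = (-3) / (√2·√29).
P = |-3|² / 58 = 9/58.

0.155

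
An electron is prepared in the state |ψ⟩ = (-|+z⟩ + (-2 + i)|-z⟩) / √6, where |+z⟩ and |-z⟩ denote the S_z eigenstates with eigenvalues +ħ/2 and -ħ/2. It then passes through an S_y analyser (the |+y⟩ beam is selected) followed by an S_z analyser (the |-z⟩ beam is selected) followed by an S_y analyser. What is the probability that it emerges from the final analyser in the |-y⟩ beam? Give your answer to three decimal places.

0.083

First analyser (S_y): P(|+y⟩) = |⟨+y|ψ⟩|² = 4/12.
After stage 1 the state is |+y⟩; P(|-z⟩) = |⟨-z|+y⟩|² = 1/2.
After stage 2 the state is |-z⟩; P(|-y⟩) = |⟨-y|-z⟩|² = 1/2.
Joint probability = 4/12 × 1/2 × 1/2 = 0.083.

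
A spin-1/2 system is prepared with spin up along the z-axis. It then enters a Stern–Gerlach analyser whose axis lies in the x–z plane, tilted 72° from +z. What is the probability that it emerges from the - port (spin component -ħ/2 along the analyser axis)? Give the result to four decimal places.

0.3455

For spin-½, the probability of finding spin-up along an axis at angle θ to the initial spin direction is cos²(θ/2); spin-down is sin²(θ/2).
θ = 72°, so P = sin²(36°) ≈ 0.3455.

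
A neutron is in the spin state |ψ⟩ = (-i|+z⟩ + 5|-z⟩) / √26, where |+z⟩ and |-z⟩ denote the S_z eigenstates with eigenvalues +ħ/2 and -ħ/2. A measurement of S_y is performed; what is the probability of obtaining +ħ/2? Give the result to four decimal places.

|+y⟩ = (|+z⟩ + i|-z⟩)/√2, so ⟨+y|ψ⟩ = (-6i) / (√2·√26).
P = |-6i|² / 52 = 36/52.

0.6923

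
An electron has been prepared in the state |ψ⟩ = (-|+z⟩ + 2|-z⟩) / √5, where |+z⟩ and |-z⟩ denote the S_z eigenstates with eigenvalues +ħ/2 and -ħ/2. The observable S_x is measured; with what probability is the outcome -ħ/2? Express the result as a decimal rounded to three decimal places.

|-x⟩ = (|+z⟩ - |-z⟩)/√2, so ⟨-x|ψ⟩ = (-3) / (√2·√5).
P = |-3|² / 10 = 9/10.

0.900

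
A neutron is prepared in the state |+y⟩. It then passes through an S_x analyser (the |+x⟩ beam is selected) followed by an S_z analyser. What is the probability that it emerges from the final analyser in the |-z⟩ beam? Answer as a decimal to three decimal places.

First analyser (S_x): from |+y⟩, P(|+x⟩) = 1/2.
After stage 1 the state is |+x⟩; P(|-z⟩) = |⟨-z|+x⟩|² = 1/2.
Joint probability = 1/2 × 1/2 = 0.250.

0.250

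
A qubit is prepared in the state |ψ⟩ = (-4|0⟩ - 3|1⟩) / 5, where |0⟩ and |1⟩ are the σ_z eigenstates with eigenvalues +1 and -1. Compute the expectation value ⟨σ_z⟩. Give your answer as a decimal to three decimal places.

⟨σ_z⟩ = |a|² - |b|² divided by |a|²+|b|², with a, b the |0⟩, |1⟩ amplitudes.
= (16 - 9)/25 = 7/25.

0.280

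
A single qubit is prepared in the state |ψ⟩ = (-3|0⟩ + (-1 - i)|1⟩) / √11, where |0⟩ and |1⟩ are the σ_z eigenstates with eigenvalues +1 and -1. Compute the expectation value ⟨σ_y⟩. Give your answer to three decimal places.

0.545

⟨σ_y⟩ = 2 Im(a* b)/(|a|²+|b|²) with a = -3, b = (-1 - i).
a* b = (3 + 3i), so ⟨σ_y⟩ = 6/11.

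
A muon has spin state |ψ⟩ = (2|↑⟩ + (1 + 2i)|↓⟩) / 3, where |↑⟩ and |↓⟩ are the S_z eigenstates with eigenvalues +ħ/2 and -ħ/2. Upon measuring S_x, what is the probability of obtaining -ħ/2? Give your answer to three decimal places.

0.278

|-x⟩ = (|↑⟩ - |↓⟩)/√2, so ⟨-x|ψ⟩ = (1 - 2i) / (√2·3).
P = |1 - 2i|² / 18 = 5/18.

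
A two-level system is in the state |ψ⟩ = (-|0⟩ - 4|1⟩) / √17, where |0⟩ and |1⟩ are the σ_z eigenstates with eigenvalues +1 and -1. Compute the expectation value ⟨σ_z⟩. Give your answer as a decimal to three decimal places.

⟨σ_z⟩ = |a|² - |b|² divided by |a|²+|b|², with a, b the |0⟩, |1⟩ amplitudes.
= (1 - 16)/17 = -15/17.

-0.882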